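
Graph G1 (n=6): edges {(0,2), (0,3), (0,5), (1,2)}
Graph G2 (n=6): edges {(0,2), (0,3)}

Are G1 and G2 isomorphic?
No, not isomorphic

The graphs are NOT isomorphic.

Counting edges: G1 has 4 edge(s); G2 has 2 edge(s).
Edge count is an isomorphism invariant (a bijection on vertices induces a bijection on edges), so differing edge counts rule out isomorphism.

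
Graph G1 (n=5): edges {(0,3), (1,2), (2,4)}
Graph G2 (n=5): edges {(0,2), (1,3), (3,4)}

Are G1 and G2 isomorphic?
Yes, isomorphic

The graphs are isomorphic.
One valid mapping φ: V(G1) → V(G2): 0→0, 1→4, 2→3, 3→2, 4→1

Verify φ preserves adjacency — for each edge of G1, its image is an edge of G2:
  (0,3) → (φ(0),φ(3)) = (0,2) ∈ E(G2) ✓
  (1,2) → (φ(1),φ(2)) = (3,4) ∈ E(G2) ✓
  (2,4) → (φ(2),φ(4)) = (1,3) ∈ E(G2) ✓
All 3 edges of G1 map to edges of G2, and |E(G1)| = |E(G2)| = 3, so φ is a bijection on edges as well as vertices. Hence G1 ≅ G2.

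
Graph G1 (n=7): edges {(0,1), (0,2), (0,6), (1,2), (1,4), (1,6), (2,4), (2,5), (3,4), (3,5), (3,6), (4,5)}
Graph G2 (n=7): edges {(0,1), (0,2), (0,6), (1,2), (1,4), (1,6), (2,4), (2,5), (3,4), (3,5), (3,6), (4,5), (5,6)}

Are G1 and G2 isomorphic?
No, not isomorphic

The graphs are NOT isomorphic.

Counting edges: G1 has 12 edge(s); G2 has 13 edge(s).
Edge count is an isomorphism invariant (a bijection on vertices induces a bijection on edges), so differing edge counts rule out isomorphism.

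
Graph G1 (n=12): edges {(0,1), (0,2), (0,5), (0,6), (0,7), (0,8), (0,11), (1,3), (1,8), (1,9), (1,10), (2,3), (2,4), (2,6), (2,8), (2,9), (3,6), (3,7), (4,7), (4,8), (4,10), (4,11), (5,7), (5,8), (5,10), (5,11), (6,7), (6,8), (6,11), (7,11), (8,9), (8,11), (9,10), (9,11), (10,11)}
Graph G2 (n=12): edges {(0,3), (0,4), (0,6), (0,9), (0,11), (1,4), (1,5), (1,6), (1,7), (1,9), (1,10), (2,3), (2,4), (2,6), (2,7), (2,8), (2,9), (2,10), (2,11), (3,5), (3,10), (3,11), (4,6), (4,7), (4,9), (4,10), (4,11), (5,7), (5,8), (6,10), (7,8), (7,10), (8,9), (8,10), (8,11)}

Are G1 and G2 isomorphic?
Yes, isomorphic

The graphs are isomorphic.
One valid mapping φ: V(G1) → V(G2): 0→10, 1→3, 2→8, 3→5, 4→9, 5→6, 6→7, 7→1, 8→2, 9→11, 10→0, 11→4

Verify φ preserves adjacency — for each edge of G1, its image is an edge of G2:
  (0,1) → (φ(0),φ(1)) = (3,10) ∈ E(G2) ✓
  (0,2) → (φ(0),φ(2)) = (8,10) ∈ E(G2) ✓
  (0,5) → (φ(0),φ(5)) = (6,10) ∈ E(G2) ✓
  (0,6) → (φ(0),φ(6)) = (7,10) ∈ E(G2) ✓
  (0,7) → (φ(0),φ(7)) = (1,10) ∈ E(G2) ✓
  (0,8) → (φ(0),φ(8)) = (2,10) ∈ E(G2) ✓
  (0,11) → (φ(0),φ(11)) = (4,10) ∈ E(G2) ✓
  (1,3) → (φ(1),φ(3)) = (3,5) ∈ E(G2) ✓
  (1,8) → (φ(1),φ(8)) = (2,3) ∈ E(G2) ✓
  (1,9) → (φ(1),φ(9)) = (3,11) ∈ E(G2) ✓
  (1,10) → (φ(1),φ(10)) = (0,3) ∈ E(G2) ✓
  (2,3) → (φ(2),φ(3)) = (5,8) ∈ E(G2) ✓
  (2,4) → (φ(2),φ(4)) = (8,9) ∈ E(G2) ✓
  (2,6) → (φ(2),φ(6)) = (7,8) ∈ E(G2) ✓
  (2,8) → (φ(2),φ(8)) = (2,8) ∈ E(G2) ✓
  (2,9) → (φ(2),φ(9)) = (8,11) ∈ E(G2) ✓
  (3,6) → (φ(3),φ(6)) = (5,7) ∈ E(G2) ✓
  (3,7) → (φ(3),φ(7)) = (1,5) ∈ E(G2) ✓
  (4,7) → (φ(4),φ(7)) = (1,9) ∈ E(G2) ✓
  (4,8) → (φ(4),φ(8)) = (2,9) ∈ E(G2) ✓
  (4,10) → (φ(4),φ(10)) = (0,9) ∈ E(G2) ✓
  (4,11) → (φ(4),φ(11)) = (4,9) ∈ E(G2) ✓
  (5,7) → (φ(5),φ(7)) = (1,6) ∈ E(G2) ✓
  (5,8) → (φ(5),φ(8)) = (2,6) ∈ E(G2) ✓
  (5,10) → (φ(5),φ(10)) = (0,6) ∈ E(G2) ✓
  (5,11) → (φ(5),φ(11)) = (4,6) ∈ E(G2) ✓
  (6,7) → (φ(6),φ(7)) = (1,7) ∈ E(G2) ✓
  (6,8) → (φ(6),φ(8)) = (2,7) ∈ E(G2) ✓
  (6,11) → (φ(6),φ(11)) = (4,7) ∈ E(G2) ✓
  (7,11) → (φ(7),φ(11)) = (1,4) ∈ E(G2) ✓
  (8,9) → (φ(8),φ(9)) = (2,11) ∈ E(G2) ✓
  (8,11) → (φ(8),φ(11)) = (2,4) ∈ E(G2) ✓
  (9,10) → (φ(9),φ(10)) = (0,11) ∈ E(G2) ✓
  (9,11) → (φ(9),φ(11)) = (4,11) ∈ E(G2) ✓
  (10,11) → (φ(10),φ(11)) = (0,4) ∈ E(G2) ✓
All 35 edges of G1 map to edges of G2, and |E(G1)| = |E(G2)| = 35, so φ is a bijection on edges as well as vertices. Hence G1 ≅ G2.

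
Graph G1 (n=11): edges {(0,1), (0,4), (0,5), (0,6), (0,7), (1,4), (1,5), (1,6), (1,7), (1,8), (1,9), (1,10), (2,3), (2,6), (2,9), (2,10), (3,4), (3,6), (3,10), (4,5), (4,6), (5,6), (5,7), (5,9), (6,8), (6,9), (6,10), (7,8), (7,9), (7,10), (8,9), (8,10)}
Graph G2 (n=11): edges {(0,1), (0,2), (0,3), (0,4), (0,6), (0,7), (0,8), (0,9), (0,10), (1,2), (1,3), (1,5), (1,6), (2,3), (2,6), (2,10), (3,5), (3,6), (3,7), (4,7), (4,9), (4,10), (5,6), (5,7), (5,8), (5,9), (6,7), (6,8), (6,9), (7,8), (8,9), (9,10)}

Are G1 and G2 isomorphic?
Yes, isomorphic

The graphs are isomorphic.
One valid mapping φ: V(G1) → V(G2): 0→1, 1→6, 2→4, 3→10, 4→2, 5→3, 6→0, 7→5, 8→8, 9→7, 10→9

Verify φ preserves adjacency — for each edge of G1, its image is an edge of G2:
  (0,1) → (φ(0),φ(1)) = (1,6) ∈ E(G2) ✓
  (0,4) → (φ(0),φ(4)) = (1,2) ∈ E(G2) ✓
  (0,5) → (φ(0),φ(5)) = (1,3) ∈ E(G2) ✓
  (0,6) → (φ(0),φ(6)) = (0,1) ∈ E(G2) ✓
  (0,7) → (φ(0),φ(7)) = (1,5) ∈ E(G2) ✓
  (1,4) → (φ(1),φ(4)) = (2,6) ∈ E(G2) ✓
  (1,5) → (φ(1),φ(5)) = (3,6) ∈ E(G2) ✓
  (1,6) → (φ(1),φ(6)) = (0,6) ∈ E(G2) ✓
  (1,7) → (φ(1),φ(7)) = (5,6) ∈ E(G2) ✓
  (1,8) → (φ(1),φ(8)) = (6,8) ∈ E(G2) ✓
  (1,9) → (φ(1),φ(9)) = (6,7) ∈ E(G2) ✓
  (1,10) → (φ(1),φ(10)) = (6,9) ∈ E(G2) ✓
  (2,3) → (φ(2),φ(3)) = (4,10) ∈ E(G2) ✓
  (2,6) → (φ(2),φ(6)) = (0,4) ∈ E(G2) ✓
  (2,9) → (φ(2),φ(9)) = (4,7) ∈ E(G2) ✓
  (2,10) → (φ(2),φ(10)) = (4,9) ∈ E(G2) ✓
  (3,4) → (φ(3),φ(4)) = (2,10) ∈ E(G2) ✓
  (3,6) → (φ(3),φ(6)) = (0,10) ∈ E(G2) ✓
  (3,10) → (φ(3),φ(10)) = (9,10) ∈ E(G2) ✓
  (4,5) → (φ(4),φ(5)) = (2,3) ∈ E(G2) ✓
  (4,6) → (φ(4),φ(6)) = (0,2) ∈ E(G2) ✓
  (5,6) → (φ(5),φ(6)) = (0,3) ∈ E(G2) ✓
  (5,7) → (φ(5),φ(7)) = (3,5) ∈ E(G2) ✓
  (5,9) → (φ(5),φ(9)) = (3,7) ∈ E(G2) ✓
  (6,8) → (φ(6),φ(8)) = (0,8) ∈ E(G2) ✓
  (6,9) → (φ(6),φ(9)) = (0,7) ∈ E(G2) ✓
  (6,10) → (φ(6),φ(10)) = (0,9) ∈ E(G2) ✓
  (7,8) → (φ(7),φ(8)) = (5,8) ∈ E(G2) ✓
  (7,9) → (φ(7),φ(9)) = (5,7) ∈ E(G2) ✓
  (7,10) → (φ(7),φ(10)) = (5,9) ∈ E(G2) ✓
  (8,9) → (φ(8),φ(9)) = (7,8) ∈ E(G2) ✓
  (8,10) → (φ(8),φ(10)) = (8,9) ∈ E(G2) ✓
All 32 edges of G1 map to edges of G2, and |E(G1)| = |E(G2)| = 32, so φ is a bijection on edges as well as vertices. Hence G1 ≅ G2.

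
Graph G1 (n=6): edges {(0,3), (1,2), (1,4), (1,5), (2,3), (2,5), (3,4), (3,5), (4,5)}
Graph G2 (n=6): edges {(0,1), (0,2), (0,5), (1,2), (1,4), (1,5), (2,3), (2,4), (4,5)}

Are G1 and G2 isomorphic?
Yes, isomorphic

The graphs are isomorphic.
One valid mapping φ: V(G1) → V(G2): 0→3, 1→5, 2→0, 3→2, 4→4, 5→1

Verify φ preserves adjacency — for each edge of G1, its image is an edge of G2:
  (0,3) → (φ(0),φ(3)) = (2,3) ∈ E(G2) ✓
  (1,2) → (φ(1),φ(2)) = (0,5) ∈ E(G2) ✓
  (1,4) → (φ(1),φ(4)) = (4,5) ∈ E(G2) ✓
  (1,5) → (φ(1),φ(5)) = (1,5) ∈ E(G2) ✓
  (2,3) → (φ(2),φ(3)) = (0,2) ∈ E(G2) ✓
  (2,5) → (φ(2),φ(5)) = (0,1) ∈ E(G2) ✓
  (3,4) → (φ(3),φ(4)) = (2,4) ∈ E(G2) ✓
  (3,5) → (φ(3),φ(5)) = (1,2) ∈ E(G2) ✓
  (4,5) → (φ(4),φ(5)) = (1,4) ∈ E(G2) ✓
All 9 edges of G1 map to edges of G2, and |E(G1)| = |E(G2)| = 9, so φ is a bijection on edges as well as vertices. Hence G1 ≅ G2.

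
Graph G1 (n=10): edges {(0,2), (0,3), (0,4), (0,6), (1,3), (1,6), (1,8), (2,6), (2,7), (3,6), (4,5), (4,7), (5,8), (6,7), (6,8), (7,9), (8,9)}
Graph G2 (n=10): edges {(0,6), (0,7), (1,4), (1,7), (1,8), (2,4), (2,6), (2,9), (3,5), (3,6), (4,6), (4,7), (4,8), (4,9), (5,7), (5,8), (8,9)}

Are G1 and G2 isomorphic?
Yes, isomorphic

The graphs are isomorphic.
One valid mapping φ: V(G1) → V(G2): 0→8, 1→2, 2→1, 3→9, 4→5, 5→3, 6→4, 7→7, 8→6, 9→0

Verify φ preserves adjacency — for each edge of G1, its image is an edge of G2:
  (0,2) → (φ(0),φ(2)) = (1,8) ∈ E(G2) ✓
  (0,3) → (φ(0),φ(3)) = (8,9) ∈ E(G2) ✓
  (0,4) → (φ(0),φ(4)) = (5,8) ∈ E(G2) ✓
  (0,6) → (φ(0),φ(6)) = (4,8) ∈ E(G2) ✓
  (1,3) → (φ(1),φ(3)) = (2,9) ∈ E(G2) ✓
  (1,6) → (φ(1),φ(6)) = (2,4) ∈ E(G2) ✓
  (1,8) → (φ(1),φ(8)) = (2,6) ∈ E(G2) ✓
  (2,6) → (φ(2),φ(6)) = (1,4) ∈ E(G2) ✓
  (2,7) → (φ(2),φ(7)) = (1,7) ∈ E(G2) ✓
  (3,6) → (φ(3),φ(6)) = (4,9) ∈ E(G2) ✓
  (4,5) → (φ(4),φ(5)) = (3,5) ∈ E(G2) ✓
  (4,7) → (φ(4),φ(7)) = (5,7) ∈ E(G2) ✓
  (5,8) → (φ(5),φ(8)) = (3,6) ∈ E(G2) ✓
  (6,7) → (φ(6),φ(7)) = (4,7) ∈ E(G2) ✓
  (6,8) → (φ(6),φ(8)) = (4,6) ∈ E(G2) ✓
  (7,9) → (φ(7),φ(9)) = (0,7) ∈ E(G2) ✓
  (8,9) → (φ(8),φ(9)) = (0,6) ∈ E(G2) ✓
All 17 edges of G1 map to edges of G2, and |E(G1)| = |E(G2)| = 17, so φ is a bijection on edges as well as vertices. Hence G1 ≅ G2.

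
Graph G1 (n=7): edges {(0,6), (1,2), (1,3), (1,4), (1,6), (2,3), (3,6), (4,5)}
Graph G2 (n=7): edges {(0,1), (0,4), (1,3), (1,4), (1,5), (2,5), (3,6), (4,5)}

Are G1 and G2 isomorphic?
Yes, isomorphic

The graphs are isomorphic.
One valid mapping φ: V(G1) → V(G2): 0→2, 1→1, 2→0, 3→4, 4→3, 5→6, 6→5

Verify φ preserves adjacency — for each edge of G1, its image is an edge of G2:
  (0,6) → (φ(0),φ(6)) = (2,5) ∈ E(G2) ✓
  (1,2) → (φ(1),φ(2)) = (0,1) ∈ E(G2) ✓
  (1,3) → (φ(1),φ(3)) = (1,4) ∈ E(G2) ✓
  (1,4) → (φ(1),φ(4)) = (1,3) ∈ E(G2) ✓
  (1,6) → (φ(1),φ(6)) = (1,5) ∈ E(G2) ✓
  (2,3) → (φ(2),φ(3)) = (0,4) ∈ E(G2) ✓
  (3,6) → (φ(3),φ(6)) = (4,5) ∈ E(G2) ✓
  (4,5) → (φ(4),φ(5)) = (3,6) ∈ E(G2) ✓
All 8 edges of G1 map to edges of G2, and |E(G1)| = |E(G2)| = 8, so φ is a bijection on edges as well as vertices. Hence G1 ≅ G2.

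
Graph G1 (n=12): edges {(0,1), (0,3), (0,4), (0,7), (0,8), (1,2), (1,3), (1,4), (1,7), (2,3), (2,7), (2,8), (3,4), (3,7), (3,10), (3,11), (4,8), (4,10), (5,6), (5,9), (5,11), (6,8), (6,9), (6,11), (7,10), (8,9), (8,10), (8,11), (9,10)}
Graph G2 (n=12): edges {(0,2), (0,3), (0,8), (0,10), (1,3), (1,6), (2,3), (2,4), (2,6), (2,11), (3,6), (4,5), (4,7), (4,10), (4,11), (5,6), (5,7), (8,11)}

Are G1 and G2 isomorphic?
No, not isomorphic

The graphs are NOT isomorphic.

Connected components of G1: 1 component(s) with vertex sets [[0, 1, 2, 3, 4, 5, 6, 7, 8, 9, 10, 11]], sizes [12].
Connected components of G2: 2 component(s) with vertex sets [[9], [0, 1, 2, 3, 4, 5, 6, 7, 8, 10, 11]], sizes [1, 11].
The number of connected components (and the multiset of component sizes) is an isomorphism invariant — an isomorphism maps each component of G1 bijectively onto a component of G2. Since G1 has 1 component(s) and G2 has 2, they cannot be isomorphic.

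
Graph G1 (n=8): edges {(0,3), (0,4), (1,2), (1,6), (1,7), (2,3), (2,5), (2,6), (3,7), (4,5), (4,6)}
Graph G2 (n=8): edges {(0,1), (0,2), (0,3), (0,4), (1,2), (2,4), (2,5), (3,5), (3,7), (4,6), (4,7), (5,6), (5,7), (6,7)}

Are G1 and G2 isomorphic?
No, not isomorphic

The graphs are NOT isomorphic.

Counting triangles (3-cliques): G1 has 1, G2 has 5.
Triangle count is an isomorphism invariant, so differing triangle counts rule out isomorphism.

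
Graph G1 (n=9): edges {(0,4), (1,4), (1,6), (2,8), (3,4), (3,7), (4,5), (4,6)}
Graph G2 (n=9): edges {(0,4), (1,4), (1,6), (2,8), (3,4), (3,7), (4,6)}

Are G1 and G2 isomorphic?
No, not isomorphic

The graphs are NOT isomorphic.

Counting edges: G1 has 8 edge(s); G2 has 7 edge(s).
Edge count is an isomorphism invariant (a bijection on vertices induces a bijection on edges), so differing edge counts rule out isomorphism.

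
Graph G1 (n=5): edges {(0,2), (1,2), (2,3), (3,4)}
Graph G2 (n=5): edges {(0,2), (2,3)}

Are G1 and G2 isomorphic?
No, not isomorphic

The graphs are NOT isomorphic.

Counting edges: G1 has 4 edge(s); G2 has 2 edge(s).
Edge count is an isomorphism invariant (a bijection on vertices induces a bijection on edges), so differing edge counts rule out isomorphism.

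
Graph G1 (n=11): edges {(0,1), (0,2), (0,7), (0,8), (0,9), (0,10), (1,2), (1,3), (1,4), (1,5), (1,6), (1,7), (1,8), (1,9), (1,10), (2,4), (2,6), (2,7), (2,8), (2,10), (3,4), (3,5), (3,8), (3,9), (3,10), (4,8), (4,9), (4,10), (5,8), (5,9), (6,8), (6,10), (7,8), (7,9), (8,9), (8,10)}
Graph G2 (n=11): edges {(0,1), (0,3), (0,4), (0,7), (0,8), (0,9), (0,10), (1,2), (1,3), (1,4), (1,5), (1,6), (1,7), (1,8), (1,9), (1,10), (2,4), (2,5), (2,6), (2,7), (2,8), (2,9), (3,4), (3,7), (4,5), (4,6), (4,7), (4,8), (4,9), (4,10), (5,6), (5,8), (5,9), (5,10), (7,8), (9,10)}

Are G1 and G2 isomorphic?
Yes, isomorphic

The graphs are isomorphic.
One valid mapping φ: V(G1) → V(G2): 0→9, 1→4, 2→5, 3→7, 4→8, 5→3, 6→6, 7→10, 8→1, 9→0, 10→2

Verify φ preserves adjacency — for each edge of G1, its image is an edge of G2:
  (0,1) → (φ(0),φ(1)) = (4,9) ∈ E(G2) ✓
  (0,2) → (φ(0),φ(2)) = (5,9) ∈ E(G2) ✓
  (0,7) → (φ(0),φ(7)) = (9,10) ∈ E(G2) ✓
  (0,8) → (φ(0),φ(8)) = (1,9) ∈ E(G2) ✓
  (0,9) → (φ(0),φ(9)) = (0,9) ∈ E(G2) ✓
  (0,10) → (φ(0),φ(10)) = (2,9) ∈ E(G2) ✓
  (1,2) → (φ(1),φ(2)) = (4,5) ∈ E(G2) ✓
  (1,3) → (φ(1),φ(3)) = (4,7) ∈ E(G2) ✓
  (1,4) → (φ(1),φ(4)) = (4,8) ∈ E(G2) ✓
  (1,5) → (φ(1),φ(5)) = (3,4) ∈ E(G2) ✓
  (1,6) → (φ(1),φ(6)) = (4,6) ∈ E(G2) ✓
  (1,7) → (φ(1),φ(7)) = (4,10) ∈ E(G2) ✓
  (1,8) → (φ(1),φ(8)) = (1,4) ∈ E(G2) ✓
  (1,9) → (φ(1),φ(9)) = (0,4) ∈ E(G2) ✓
  (1,10) → (φ(1),φ(10)) = (2,4) ∈ E(G2) ✓
  (2,4) → (φ(2),φ(4)) = (5,8) ∈ E(G2) ✓
  (2,6) → (φ(2),φ(6)) = (5,6) ∈ E(G2) ✓
  (2,7) → (φ(2),φ(7)) = (5,10) ∈ E(G2) ✓
  (2,8) → (φ(2),φ(8)) = (1,5) ∈ E(G2) ✓
  (2,10) → (φ(2),φ(10)) = (2,5) ∈ E(G2) ✓
  (3,4) → (φ(3),φ(4)) = (7,8) ∈ E(G2) ✓
  (3,5) → (φ(3),φ(5)) = (3,7) ∈ E(G2) ✓
  (3,8) → (φ(3),φ(8)) = (1,7) ∈ E(G2) ✓
  (3,9) → (φ(3),φ(9)) = (0,7) ∈ E(G2) ✓
  (3,10) → (φ(3),φ(10)) = (2,7) ∈ E(G2) ✓
  (4,8) → (φ(4),φ(8)) = (1,8) ∈ E(G2) ✓
  (4,9) → (φ(4),φ(9)) = (0,8) ∈ E(G2) ✓
  (4,10) → (φ(4),φ(10)) = (2,8) ∈ E(G2) ✓
  (5,8) → (φ(5),φ(8)) = (1,3) ∈ E(G2) ✓
  (5,9) → (φ(5),φ(9)) = (0,3) ∈ E(G2) ✓
  (6,8) → (φ(6),φ(8)) = (1,6) ∈ E(G2) ✓
  (6,10) → (φ(6),φ(10)) = (2,6) ∈ E(G2) ✓
  (7,8) → (φ(7),φ(8)) = (1,10) ∈ E(G2) ✓
  (7,9) → (φ(7),φ(9)) = (0,10) ∈ E(G2) ✓
  (8,9) → (φ(8),φ(9)) = (0,1) ∈ E(G2) ✓
  (8,10) → (φ(8),φ(10)) = (1,2) ∈ E(G2) ✓
All 36 edges of G1 map to edges of G2, and |E(G1)| = |E(G2)| = 36, so φ is a bijection on edges as well as vertices. Hence G1 ≅ G2.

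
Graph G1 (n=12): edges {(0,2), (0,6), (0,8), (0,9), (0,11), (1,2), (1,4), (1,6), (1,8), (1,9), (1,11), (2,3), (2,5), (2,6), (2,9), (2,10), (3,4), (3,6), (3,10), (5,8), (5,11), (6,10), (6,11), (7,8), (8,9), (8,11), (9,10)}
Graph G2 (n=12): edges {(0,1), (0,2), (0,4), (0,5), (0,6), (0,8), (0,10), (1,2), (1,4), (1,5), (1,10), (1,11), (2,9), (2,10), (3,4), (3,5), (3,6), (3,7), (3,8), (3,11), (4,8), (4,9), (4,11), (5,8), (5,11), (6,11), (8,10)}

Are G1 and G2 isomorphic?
Yes, isomorphic

The graphs are isomorphic.
One valid mapping φ: V(G1) → V(G2): 0→5, 1→4, 2→0, 3→2, 4→9, 5→6, 6→1, 7→7, 8→3, 9→8, 10→10, 11→11

Verify φ preserves adjacency — for each edge of G1, its image is an edge of G2:
  (0,2) → (φ(0),φ(2)) = (0,5) ∈ E(G2) ✓
  (0,6) → (φ(0),φ(6)) = (1,5) ∈ E(G2) ✓
  (0,8) → (φ(0),φ(8)) = (3,5) ∈ E(G2) ✓
  (0,9) → (φ(0),φ(9)) = (5,8) ∈ E(G2) ✓
  (0,11) → (φ(0),φ(11)) = (5,11) ∈ E(G2) ✓
  (1,2) → (φ(1),φ(2)) = (0,4) ∈ E(G2) ✓
  (1,4) → (φ(1),φ(4)) = (4,9) ∈ E(G2) ✓
  (1,6) → (φ(1),φ(6)) = (1,4) ∈ E(G2) ✓
  (1,8) → (φ(1),φ(8)) = (3,4) ∈ E(G2) ✓
  (1,9) → (φ(1),φ(9)) = (4,8) ∈ E(G2) ✓
  (1,11) → (φ(1),φ(11)) = (4,11) ∈ E(G2) ✓
  (2,3) → (φ(2),φ(3)) = (0,2) ∈ E(G2) ✓
  (2,5) → (φ(2),φ(5)) = (0,6) ∈ E(G2) ✓
  (2,6) → (φ(2),φ(6)) = (0,1) ∈ E(G2) ✓
  (2,9) → (φ(2),φ(9)) = (0,8) ∈ E(G2) ✓
  (2,10) → (φ(2),φ(10)) = (0,10) ∈ E(G2) ✓
  (3,4) → (φ(3),φ(4)) = (2,9) ∈ E(G2) ✓
  (3,6) → (φ(3),φ(6)) = (1,2) ∈ E(G2) ✓
  (3,10) → (φ(3),φ(10)) = (2,10) ∈ E(G2) ✓
  (5,8) → (φ(5),φ(8)) = (3,6) ∈ E(G2) ✓
  (5,11) → (φ(5),φ(11)) = (6,11) ∈ E(G2) ✓
  (6,10) → (φ(6),φ(10)) = (1,10) ∈ E(G2) ✓
  (6,11) → (φ(6),φ(11)) = (1,11) ∈ E(G2) ✓
  (7,8) → (φ(7),φ(8)) = (3,7) ∈ E(G2) ✓
  (8,9) → (φ(8),φ(9)) = (3,8) ∈ E(G2) ✓
  (8,11) → (φ(8),φ(11)) = (3,11) ∈ E(G2) ✓
  (9,10) → (φ(9),φ(10)) = (8,10) ∈ E(G2) ✓
All 27 edges of G1 map to edges of G2, and |E(G1)| = |E(G2)| = 27, so φ is a bijection on edges as well as vertices. Hence G1 ≅ G2.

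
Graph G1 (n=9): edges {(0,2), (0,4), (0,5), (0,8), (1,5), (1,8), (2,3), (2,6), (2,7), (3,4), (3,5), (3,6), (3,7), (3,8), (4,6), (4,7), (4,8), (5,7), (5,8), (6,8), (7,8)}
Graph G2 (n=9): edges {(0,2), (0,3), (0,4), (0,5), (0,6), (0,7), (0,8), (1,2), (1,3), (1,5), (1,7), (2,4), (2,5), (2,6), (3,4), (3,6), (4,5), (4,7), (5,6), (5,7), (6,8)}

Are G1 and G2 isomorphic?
Yes, isomorphic

The graphs are isomorphic.
One valid mapping φ: V(G1) → V(G2): 0→3, 1→8, 2→1, 3→5, 4→4, 5→6, 6→7, 7→2, 8→0

Verify φ preserves adjacency — for each edge of G1, its image is an edge of G2:
  (0,2) → (φ(0),φ(2)) = (1,3) ∈ E(G2) ✓
  (0,4) → (φ(0),φ(4)) = (3,4) ∈ E(G2) ✓
  (0,5) → (φ(0),φ(5)) = (3,6) ∈ E(G2) ✓
  (0,8) → (φ(0),φ(8)) = (0,3) ∈ E(G2) ✓
  (1,5) → (φ(1),φ(5)) = (6,8) ∈ E(G2) ✓
  (1,8) → (φ(1),φ(8)) = (0,8) ∈ E(G2) ✓
  (2,3) → (φ(2),φ(3)) = (1,5) ∈ E(G2) ✓
  (2,6) → (φ(2),φ(6)) = (1,7) ∈ E(G2) ✓
  (2,7) → (φ(2),φ(7)) = (1,2) ∈ E(G2) ✓
  (3,4) → (φ(3),φ(4)) = (4,5) ∈ E(G2) ✓
  (3,5) → (φ(3),φ(5)) = (5,6) ∈ E(G2) ✓
  (3,6) → (φ(3),φ(6)) = (5,7) ∈ E(G2) ✓
  (3,7) → (φ(3),φ(7)) = (2,5) ∈ E(G2) ✓
  (3,8) → (φ(3),φ(8)) = (0,5) ∈ E(G2) ✓
  (4,6) → (φ(4),φ(6)) = (4,7) ∈ E(G2) ✓
  (4,7) → (φ(4),φ(7)) = (2,4) ∈ E(G2) ✓
  (4,8) → (φ(4),φ(8)) = (0,4) ∈ E(G2) ✓
  (5,7) → (φ(5),φ(7)) = (2,6) ∈ E(G2) ✓
  (5,8) → (φ(5),φ(8)) = (0,6) ∈ E(G2) ✓
  (6,8) → (φ(6),φ(8)) = (0,7) ∈ E(G2) ✓
  (7,8) → (φ(7),φ(8)) = (0,2) ∈ E(G2) ✓
All 21 edges of G1 map to edges of G2, and |E(G1)| = |E(G2)| = 21, so φ is a bijection on edges as well as vertices. Hence G1 ≅ G2.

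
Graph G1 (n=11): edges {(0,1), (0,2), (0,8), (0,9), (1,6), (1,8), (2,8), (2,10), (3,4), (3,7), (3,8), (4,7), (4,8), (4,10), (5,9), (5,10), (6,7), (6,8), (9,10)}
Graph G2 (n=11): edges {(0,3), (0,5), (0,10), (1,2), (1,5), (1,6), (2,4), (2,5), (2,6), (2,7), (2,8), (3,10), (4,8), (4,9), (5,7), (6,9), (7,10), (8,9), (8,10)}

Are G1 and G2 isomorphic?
Yes, isomorphic

The graphs are isomorphic.
One valid mapping φ: V(G1) → V(G2): 0→5, 1→1, 2→7, 3→4, 4→8, 5→3, 6→6, 7→9, 8→2, 9→0, 10→10

Verify φ preserves adjacency — for each edge of G1, its image is an edge of G2:
  (0,1) → (φ(0),φ(1)) = (1,5) ∈ E(G2) ✓
  (0,2) → (φ(0),φ(2)) = (5,7) ∈ E(G2) ✓
  (0,8) → (φ(0),φ(8)) = (2,5) ∈ E(G2) ✓
  (0,9) → (φ(0),φ(9)) = (0,5) ∈ E(G2) ✓
  (1,6) → (φ(1),φ(6)) = (1,6) ∈ E(G2) ✓
  (1,8) → (φ(1),φ(8)) = (1,2) ∈ E(G2) ✓
  (2,8) → (φ(2),φ(8)) = (2,7) ∈ E(G2) ✓
  (2,10) → (φ(2),φ(10)) = (7,10) ∈ E(G2) ✓
  (3,4) → (φ(3),φ(4)) = (4,8) ∈ E(G2) ✓
  (3,7) → (φ(3),φ(7)) = (4,9) ∈ E(G2) ✓
  (3,8) → (φ(3),φ(8)) = (2,4) ∈ E(G2) ✓
  (4,7) → (φ(4),φ(7)) = (8,9) ∈ E(G2) ✓
  (4,8) → (φ(4),φ(8)) = (2,8) ∈ E(G2) ✓
  (4,10) → (φ(4),φ(10)) = (8,10) ∈ E(G2) ✓
  (5,9) → (φ(5),φ(9)) = (0,3) ∈ E(G2) ✓
  (5,10) → (φ(5),φ(10)) = (3,10) ∈ E(G2) ✓
  (6,7) → (φ(6),φ(7)) = (6,9) ∈ E(G2) ✓
  (6,8) → (φ(6),φ(8)) = (2,6) ∈ E(G2) ✓
  (9,10) → (φ(9),φ(10)) = (0,10) ∈ E(G2) ✓
All 19 edges of G1 map to edges of G2, and |E(G1)| = |E(G2)| = 19, so φ is a bijection on edges as well as vertices. Hence G1 ≅ G2.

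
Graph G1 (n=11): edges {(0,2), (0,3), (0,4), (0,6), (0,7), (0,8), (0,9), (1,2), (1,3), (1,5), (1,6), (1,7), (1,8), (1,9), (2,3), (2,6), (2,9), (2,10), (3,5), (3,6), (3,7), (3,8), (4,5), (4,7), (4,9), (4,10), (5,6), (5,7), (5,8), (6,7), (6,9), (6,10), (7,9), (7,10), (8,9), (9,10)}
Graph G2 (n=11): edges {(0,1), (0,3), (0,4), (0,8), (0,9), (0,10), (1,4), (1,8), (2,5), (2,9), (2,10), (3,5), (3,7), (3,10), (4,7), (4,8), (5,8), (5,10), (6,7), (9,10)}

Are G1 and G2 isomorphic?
No, not isomorphic

The graphs are NOT isomorphic.

Counting triangles (3-cliques): G1 has 43, G2 has 9.
Triangle count is an isomorphism invariant, so differing triangle counts rule out isomorphism.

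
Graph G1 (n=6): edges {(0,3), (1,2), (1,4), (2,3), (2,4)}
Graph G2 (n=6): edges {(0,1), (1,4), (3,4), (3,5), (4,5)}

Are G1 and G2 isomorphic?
Yes, isomorphic

The graphs are isomorphic.
One valid mapping φ: V(G1) → V(G2): 0→0, 1→3, 2→4, 3→1, 4→5, 5→2

Verify φ preserves adjacency — for each edge of G1, its image is an edge of G2:
  (0,3) → (φ(0),φ(3)) = (0,1) ∈ E(G2) ✓
  (1,2) → (φ(1),φ(2)) = (3,4) ∈ E(G2) ✓
  (1,4) → (φ(1),φ(4)) = (3,5) ∈ E(G2) ✓
  (2,3) → (φ(2),φ(3)) = (1,4) ∈ E(G2) ✓
  (2,4) → (φ(2),φ(4)) = (4,5) ∈ E(G2) ✓
All 5 edges of G1 map to edges of G2, and |E(G1)| = |E(G2)| = 5, so φ is a bijection on edges as well as vertices. Hence G1 ≅ G2.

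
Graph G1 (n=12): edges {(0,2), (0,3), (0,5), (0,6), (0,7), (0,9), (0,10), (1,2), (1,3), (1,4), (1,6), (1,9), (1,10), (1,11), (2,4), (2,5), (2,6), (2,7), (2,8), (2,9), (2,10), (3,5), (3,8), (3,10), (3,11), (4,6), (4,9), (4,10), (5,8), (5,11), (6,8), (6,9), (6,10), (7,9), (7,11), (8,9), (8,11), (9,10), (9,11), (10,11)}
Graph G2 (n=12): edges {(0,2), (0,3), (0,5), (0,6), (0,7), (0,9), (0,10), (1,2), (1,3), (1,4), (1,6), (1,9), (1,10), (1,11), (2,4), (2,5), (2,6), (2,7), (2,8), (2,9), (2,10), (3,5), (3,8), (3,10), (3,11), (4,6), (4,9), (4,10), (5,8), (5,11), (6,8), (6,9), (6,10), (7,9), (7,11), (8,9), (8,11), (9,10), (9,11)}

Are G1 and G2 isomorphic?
No, not isomorphic

The graphs are NOT isomorphic.

Counting edges: G1 has 40 edge(s); G2 has 39 edge(s).
Edge count is an isomorphism invariant (a bijection on vertices induces a bijection on edges), so differing edge counts rule out isomorphism.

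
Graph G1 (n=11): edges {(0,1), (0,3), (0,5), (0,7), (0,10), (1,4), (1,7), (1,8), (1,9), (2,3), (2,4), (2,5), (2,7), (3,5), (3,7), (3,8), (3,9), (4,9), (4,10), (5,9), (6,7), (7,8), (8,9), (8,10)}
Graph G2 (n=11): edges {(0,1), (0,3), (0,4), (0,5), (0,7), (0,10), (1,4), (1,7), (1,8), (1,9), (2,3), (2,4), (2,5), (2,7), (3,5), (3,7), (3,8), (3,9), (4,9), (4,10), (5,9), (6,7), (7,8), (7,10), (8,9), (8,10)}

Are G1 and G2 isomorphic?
No, not isomorphic

The graphs are NOT isomorphic.

Counting edges: G1 has 24 edge(s); G2 has 26 edge(s).
Edge count is an isomorphism invariant (a bijection on vertices induces a bijection on edges), so differing edge counts rule out isomorphism.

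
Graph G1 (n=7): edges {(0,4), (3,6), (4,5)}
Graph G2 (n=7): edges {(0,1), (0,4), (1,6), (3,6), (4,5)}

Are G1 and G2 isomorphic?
No, not isomorphic

The graphs are NOT isomorphic.

Counting edges: G1 has 3 edge(s); G2 has 5 edge(s).
Edge count is an isomorphism invariant (a bijection on vertices induces a bijection on edges), so differing edge counts rule out isomorphism.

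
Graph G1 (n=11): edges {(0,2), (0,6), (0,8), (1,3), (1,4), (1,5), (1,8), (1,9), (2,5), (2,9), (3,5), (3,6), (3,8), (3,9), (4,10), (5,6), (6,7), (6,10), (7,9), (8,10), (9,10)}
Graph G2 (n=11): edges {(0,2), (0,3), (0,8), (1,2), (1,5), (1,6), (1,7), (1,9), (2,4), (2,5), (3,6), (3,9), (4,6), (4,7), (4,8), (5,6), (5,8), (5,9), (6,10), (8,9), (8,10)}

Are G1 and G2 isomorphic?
Yes, isomorphic

The graphs are isomorphic.
One valid mapping φ: V(G1) → V(G2): 0→0, 1→1, 2→3, 3→5, 4→7, 5→9, 6→8, 7→10, 8→2, 9→6, 10→4

Verify φ preserves adjacency — for each edge of G1, its image is an edge of G2:
  (0,2) → (φ(0),φ(2)) = (0,3) ∈ E(G2) ✓
  (0,6) → (φ(0),φ(6)) = (0,8) ∈ E(G2) ✓
  (0,8) → (φ(0),φ(8)) = (0,2) ∈ E(G2) ✓
  (1,3) → (φ(1),φ(3)) = (1,5) ∈ E(G2) ✓
  (1,4) → (φ(1),φ(4)) = (1,7) ∈ E(G2) ✓
  (1,5) → (φ(1),φ(5)) = (1,9) ∈ E(G2) ✓
  (1,8) → (φ(1),φ(8)) = (1,2) ∈ E(G2) ✓
  (1,9) → (φ(1),φ(9)) = (1,6) ∈ E(G2) ✓
  (2,5) → (φ(2),φ(5)) = (3,9) ∈ E(G2) ✓
  (2,9) → (φ(2),φ(9)) = (3,6) ∈ E(G2) ✓
  (3,5) → (φ(3),φ(5)) = (5,9) ∈ E(G2) ✓
  (3,6) → (φ(3),φ(6)) = (5,8) ∈ E(G2) ✓
  (3,8) → (φ(3),φ(8)) = (2,5) ∈ E(G2) ✓
  (3,9) → (φ(3),φ(9)) = (5,6) ∈ E(G2) ✓
  (4,10) → (φ(4),φ(10)) = (4,7) ∈ E(G2) ✓
  (5,6) → (φ(5),φ(6)) = (8,9) ∈ E(G2) ✓
  (6,7) → (φ(6),φ(7)) = (8,10) ∈ E(G2) ✓
  (6,10) → (φ(6),φ(10)) = (4,8) ∈ E(G2) ✓
  (7,9) → (φ(7),φ(9)) = (6,10) ∈ E(G2) ✓
  (8,10) → (φ(8),φ(10)) = (2,4) ∈ E(G2) ✓
  (9,10) → (φ(9),φ(10)) = (4,6) ∈ E(G2) ✓
All 21 edges of G1 map to edges of G2, and |E(G1)| = |E(G2)| = 21, so φ is a bijection on edges as well as vertices. Hence G1 ≅ G2.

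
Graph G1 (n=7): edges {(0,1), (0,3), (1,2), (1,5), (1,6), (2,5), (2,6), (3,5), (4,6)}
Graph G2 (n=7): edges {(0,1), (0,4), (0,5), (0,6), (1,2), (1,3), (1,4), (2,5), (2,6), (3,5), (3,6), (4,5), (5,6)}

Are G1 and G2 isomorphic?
No, not isomorphic

The graphs are NOT isomorphic.

Counting triangles (3-cliques): G1 has 2, G2 has 5.
Triangle count is an isomorphism invariant, so differing triangle counts rule out isomorphism.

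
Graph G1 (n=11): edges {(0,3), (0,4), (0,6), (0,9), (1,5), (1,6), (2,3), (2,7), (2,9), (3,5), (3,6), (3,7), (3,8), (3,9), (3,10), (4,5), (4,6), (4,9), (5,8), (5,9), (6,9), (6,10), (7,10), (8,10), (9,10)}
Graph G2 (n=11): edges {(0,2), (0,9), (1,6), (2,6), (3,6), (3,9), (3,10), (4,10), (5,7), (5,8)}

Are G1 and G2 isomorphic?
No, not isomorphic

The graphs are NOT isomorphic.

Connected components of G1: 1 component(s) with vertex sets [[0, 1, 2, 3, 4, 5, 6, 7, 8, 9, 10]], sizes [11].
Connected components of G2: 2 component(s) with vertex sets [[5, 7, 8], [0, 1, 2, 3, 4, 6, 9, 10]], sizes [3, 8].
The number of connected components (and the multiset of component sizes) is an isomorphism invariant — an isomorphism maps each component of G1 bijectively onto a component of G2. Since G1 has 1 component(s) and G2 has 2, they cannot be isomorphic.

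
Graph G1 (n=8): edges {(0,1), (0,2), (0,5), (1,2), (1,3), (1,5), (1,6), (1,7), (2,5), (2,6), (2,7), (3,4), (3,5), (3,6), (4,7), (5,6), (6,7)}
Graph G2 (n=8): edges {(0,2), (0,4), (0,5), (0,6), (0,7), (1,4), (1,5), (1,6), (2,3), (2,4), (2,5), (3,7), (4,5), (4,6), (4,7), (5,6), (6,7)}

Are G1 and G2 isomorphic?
Yes, isomorphic

The graphs are isomorphic.
One valid mapping φ: V(G1) → V(G2): 0→1, 1→4, 2→6, 3→2, 4→3, 5→5, 6→0, 7→7

Verify φ preserves adjacency — for each edge of G1, its image is an edge of G2:
  (0,1) → (φ(0),φ(1)) = (1,4) ∈ E(G2) ✓
  (0,2) → (φ(0),φ(2)) = (1,6) ∈ E(G2) ✓
  (0,5) → (φ(0),φ(5)) = (1,5) ∈ E(G2) ✓
  (1,2) → (φ(1),φ(2)) = (4,6) ∈ E(G2) ✓
  (1,3) → (φ(1),φ(3)) = (2,4) ∈ E(G2) ✓
  (1,5) → (φ(1),φ(5)) = (4,5) ∈ E(G2) ✓
  (1,6) → (φ(1),φ(6)) = (0,4) ∈ E(G2) ✓
  (1,7) → (φ(1),φ(7)) = (4,7) ∈ E(G2) ✓
  (2,5) → (φ(2),φ(5)) = (5,6) ∈ E(G2) ✓
  (2,6) → (φ(2),φ(6)) = (0,6) ∈ E(G2) ✓
  (2,7) → (φ(2),φ(7)) = (6,7) ∈ E(G2) ✓
  (3,4) → (φ(3),φ(4)) = (2,3) ∈ E(G2) ✓
  (3,5) → (φ(3),φ(5)) = (2,5) ∈ E(G2) ✓
  (3,6) → (φ(3),φ(6)) = (0,2) ∈ E(G2) ✓
  (4,7) → (φ(4),φ(7)) = (3,7) ∈ E(G2) ✓
  (5,6) → (φ(5),φ(6)) = (0,5) ∈ E(G2) ✓
  (6,7) → (φ(6),φ(7)) = (0,7) ∈ E(G2) ✓
All 17 edges of G1 map to edges of G2, and |E(G1)| = |E(G2)| = 17, so φ is a bijection on edges as well as vertices. Hence G1 ≅ G2.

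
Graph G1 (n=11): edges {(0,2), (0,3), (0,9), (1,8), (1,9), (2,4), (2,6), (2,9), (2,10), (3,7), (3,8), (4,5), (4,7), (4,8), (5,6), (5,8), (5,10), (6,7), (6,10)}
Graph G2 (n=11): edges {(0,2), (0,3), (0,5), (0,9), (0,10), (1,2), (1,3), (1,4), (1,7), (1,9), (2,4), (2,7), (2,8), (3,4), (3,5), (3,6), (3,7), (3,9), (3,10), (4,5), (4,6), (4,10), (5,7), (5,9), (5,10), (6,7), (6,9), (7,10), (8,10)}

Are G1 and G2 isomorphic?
No, not isomorphic

The graphs are NOT isomorphic.

Degrees in G1: deg(0)=3, deg(1)=2, deg(2)=5, deg(3)=3, deg(4)=4, deg(5)=4, deg(6)=4, deg(7)=3, deg(8)=4, deg(9)=3, deg(10)=3.
Sorted degree sequence of G1: [5, 4, 4, 4, 4, 3, 3, 3, 3, 3, 2].
Degrees in G2: deg(0)=5, deg(1)=5, deg(2)=5, deg(3)=8, deg(4)=6, deg(5)=6, deg(6)=4, deg(7)=6, deg(8)=2, deg(9)=5, deg(10)=6.
Sorted degree sequence of G2: [8, 6, 6, 6, 6, 5, 5, 5, 5, 4, 2].
The (sorted) degree sequence is an isomorphism invariant, so since G1 and G2 have different degree sequences they cannot be isomorphic.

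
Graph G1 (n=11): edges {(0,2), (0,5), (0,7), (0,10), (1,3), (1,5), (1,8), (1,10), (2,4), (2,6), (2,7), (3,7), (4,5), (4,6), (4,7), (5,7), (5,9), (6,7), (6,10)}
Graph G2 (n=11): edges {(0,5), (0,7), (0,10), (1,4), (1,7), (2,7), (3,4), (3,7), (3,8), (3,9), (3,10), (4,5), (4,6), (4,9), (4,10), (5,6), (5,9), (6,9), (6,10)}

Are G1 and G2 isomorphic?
Yes, isomorphic

The graphs are isomorphic.
One valid mapping φ: V(G1) → V(G2): 0→10, 1→7, 2→6, 3→1, 4→9, 5→3, 6→5, 7→4, 8→2, 9→8, 10→0

Verify φ preserves adjacency — for each edge of G1, its image is an edge of G2:
  (0,2) → (φ(0),φ(2)) = (6,10) ∈ E(G2) ✓
  (0,5) → (φ(0),φ(5)) = (3,10) ∈ E(G2) ✓
  (0,7) → (φ(0),φ(7)) = (4,10) ∈ E(G2) ✓
  (0,10) → (φ(0),φ(10)) = (0,10) ∈ E(G2) ✓
  (1,3) → (φ(1),φ(3)) = (1,7) ∈ E(G2) ✓
  (1,5) → (φ(1),φ(5)) = (3,7) ∈ E(G2) ✓
  (1,8) → (φ(1),φ(8)) = (2,7) ∈ E(G2) ✓
  (1,10) → (φ(1),φ(10)) = (0,7) ∈ E(G2) ✓
  (2,4) → (φ(2),φ(4)) = (6,9) ∈ E(G2) ✓
  (2,6) → (φ(2),φ(6)) = (5,6) ∈ E(G2) ✓
  (2,7) → (φ(2),φ(7)) = (4,6) ∈ E(G2) ✓
  (3,7) → (φ(3),φ(7)) = (1,4) ∈ E(G2) ✓
  (4,5) → (φ(4),φ(5)) = (3,9) ∈ E(G2) ✓
  (4,6) → (φ(4),φ(6)) = (5,9) ∈ E(G2) ✓
  (4,7) → (φ(4),φ(7)) = (4,9) ∈ E(G2) ✓
  (5,7) → (φ(5),φ(7)) = (3,4) ∈ E(G2) ✓
  (5,9) → (φ(5),φ(9)) = (3,8) ∈ E(G2) ✓
  (6,7) → (φ(6),φ(7)) = (4,5) ∈ E(G2) ✓
  (6,10) → (φ(6),φ(10)) = (0,5) ∈ E(G2) ✓
All 19 edges of G1 map to edges of G2, and |E(G1)| = |E(G2)| = 19, so φ is a bijection on edges as well as vertices. Hence G1 ≅ G2.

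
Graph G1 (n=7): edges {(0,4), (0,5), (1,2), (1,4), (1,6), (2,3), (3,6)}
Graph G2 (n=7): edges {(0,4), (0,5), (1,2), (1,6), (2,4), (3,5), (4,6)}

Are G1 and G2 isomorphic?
Yes, isomorphic

The graphs are isomorphic.
One valid mapping φ: V(G1) → V(G2): 0→5, 1→4, 2→6, 3→1, 4→0, 5→3, 6→2

Verify φ preserves adjacency — for each edge of G1, its image is an edge of G2:
  (0,4) → (φ(0),φ(4)) = (0,5) ∈ E(G2) ✓
  (0,5) → (φ(0),φ(5)) = (3,5) ∈ E(G2) ✓
  (1,2) → (φ(1),φ(2)) = (4,6) ∈ E(G2) ✓
  (1,4) → (φ(1),φ(4)) = (0,4) ∈ E(G2) ✓
  (1,6) → (φ(1),φ(6)) = (2,4) ∈ E(G2) ✓
  (2,3) → (φ(2),φ(3)) = (1,6) ∈ E(G2) ✓
  (3,6) → (φ(3),φ(6)) = (1,2) ∈ E(G2) ✓
All 7 edges of G1 map to edges of G2, and |E(G1)| = |E(G2)| = 7, so φ is a bijection on edges as well as vertices. Hence G1 ≅ G2.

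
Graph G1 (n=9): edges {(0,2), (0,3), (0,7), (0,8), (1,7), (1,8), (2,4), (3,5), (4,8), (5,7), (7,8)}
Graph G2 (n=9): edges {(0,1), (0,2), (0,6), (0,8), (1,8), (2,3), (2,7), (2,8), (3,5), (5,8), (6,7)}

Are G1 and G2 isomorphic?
Yes, isomorphic

The graphs are isomorphic.
One valid mapping φ: V(G1) → V(G2): 0→2, 1→1, 2→3, 3→7, 4→5, 5→6, 6→4, 7→0, 8→8

Verify φ preserves adjacency — for each edge of G1, its image is an edge of G2:
  (0,2) → (φ(0),φ(2)) = (2,3) ∈ E(G2) ✓
  (0,3) → (φ(0),φ(3)) = (2,7) ∈ E(G2) ✓
  (0,7) → (φ(0),φ(7)) = (0,2) ∈ E(G2) ✓
  (0,8) → (φ(0),φ(8)) = (2,8) ∈ E(G2) ✓
  (1,7) → (φ(1),φ(7)) = (0,1) ∈ E(G2) ✓
  (1,8) → (φ(1),φ(8)) = (1,8) ∈ E(G2) ✓
  (2,4) → (φ(2),φ(4)) = (3,5) ∈ E(G2) ✓
  (3,5) → (φ(3),φ(5)) = (6,7) ∈ E(G2) ✓
  (4,8) → (φ(4),φ(8)) = (5,8) ∈ E(G2) ✓
  (5,7) → (φ(5),φ(7)) = (0,6) ∈ E(G2) ✓
  (7,8) → (φ(7),φ(8)) = (0,8) ∈ E(G2) ✓
All 11 edges of G1 map to edges of G2, and |E(G1)| = |E(G2)| = 11, so φ is a bijection on edges as well as vertices. Hence G1 ≅ G2.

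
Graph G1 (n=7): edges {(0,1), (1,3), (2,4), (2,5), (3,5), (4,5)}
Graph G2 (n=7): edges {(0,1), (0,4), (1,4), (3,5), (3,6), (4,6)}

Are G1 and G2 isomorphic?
Yes, isomorphic

The graphs are isomorphic.
One valid mapping φ: V(G1) → V(G2): 0→5, 1→3, 2→0, 3→6, 4→1, 5→4, 6→2

Verify φ preserves adjacency — for each edge of G1, its image is an edge of G2:
  (0,1) → (φ(0),φ(1)) = (3,5) ∈ E(G2) ✓
  (1,3) → (φ(1),φ(3)) = (3,6) ∈ E(G2) ✓
  (2,4) → (φ(2),φ(4)) = (0,1) ∈ E(G2) ✓
  (2,5) → (φ(2),φ(5)) = (0,4) ∈ E(G2) ✓
  (3,5) → (φ(3),φ(5)) = (4,6) ∈ E(G2) ✓
  (4,5) → (φ(4),φ(5)) = (1,4) ∈ E(G2) ✓
All 6 edges of G1 map to edges of G2, and |E(G1)| = |E(G2)| = 6, so φ is a bijection on edges as well as vertices. Hence G1 ≅ G2.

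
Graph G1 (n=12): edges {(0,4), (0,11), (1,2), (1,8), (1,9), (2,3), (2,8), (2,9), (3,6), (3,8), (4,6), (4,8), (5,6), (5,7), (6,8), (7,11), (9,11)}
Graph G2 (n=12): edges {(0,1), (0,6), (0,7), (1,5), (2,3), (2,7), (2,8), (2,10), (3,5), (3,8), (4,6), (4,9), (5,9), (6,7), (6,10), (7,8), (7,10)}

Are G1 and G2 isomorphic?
Yes, isomorphic

The graphs are isomorphic.
One valid mapping φ: V(G1) → V(G2): 0→1, 1→8, 2→2, 3→10, 4→0, 5→4, 6→6, 7→9, 8→7, 9→3, 10→11, 11→5

Verify φ preserves adjacency — for each edge of G1, its image is an edge of G2:
  (0,4) → (φ(0),φ(4)) = (0,1) ∈ E(G2) ✓
  (0,11) → (φ(0),φ(11)) = (1,5) ∈ E(G2) ✓
  (1,2) → (φ(1),φ(2)) = (2,8) ∈ E(G2) ✓
  (1,8) → (φ(1),φ(8)) = (7,8) ∈ E(G2) ✓
  (1,9) → (φ(1),φ(9)) = (3,8) ∈ E(G2) ✓
  (2,3) → (φ(2),φ(3)) = (2,10) ∈ E(G2) ✓
  (2,8) → (φ(2),φ(8)) = (2,7) ∈ E(G2) ✓
  (2,9) → (φ(2),φ(9)) = (2,3) ∈ E(G2) ✓
  (3,6) → (φ(3),φ(6)) = (6,10) ∈ E(G2) ✓
  (3,8) → (φ(3),φ(8)) = (7,10) ∈ E(G2) ✓
  (4,6) → (φ(4),φ(6)) = (0,6) ∈ E(G2) ✓
  (4,8) → (φ(4),φ(8)) = (0,7) ∈ E(G2) ✓
  (5,6) → (φ(5),φ(6)) = (4,6) ∈ E(G2) ✓
  (5,7) → (φ(5),φ(7)) = (4,9) ∈ E(G2) ✓
  (6,8) → (φ(6),φ(8)) = (6,7) ∈ E(G2) ✓
  (7,11) → (φ(7),φ(11)) = (5,9) ∈ E(G2) ✓
  (9,11) → (φ(9),φ(11)) = (3,5) ∈ E(G2) ✓
All 17 edges of G1 map to edges of G2, and |E(G1)| = |E(G2)| = 17, so φ is a bijection on edges as well as vertices. Hence G1 ≅ G2.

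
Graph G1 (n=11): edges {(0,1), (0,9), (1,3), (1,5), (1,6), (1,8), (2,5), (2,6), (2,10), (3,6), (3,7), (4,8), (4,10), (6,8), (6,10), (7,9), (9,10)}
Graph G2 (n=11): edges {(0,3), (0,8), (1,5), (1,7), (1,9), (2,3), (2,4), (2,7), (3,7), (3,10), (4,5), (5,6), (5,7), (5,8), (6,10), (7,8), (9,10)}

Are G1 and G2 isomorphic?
Yes, isomorphic

The graphs are isomorphic.
One valid mapping φ: V(G1) → V(G2): 0→6, 1→5, 2→2, 3→1, 4→0, 5→4, 6→7, 7→9, 8→8, 9→10, 10→3

Verify φ preserves adjacency — for each edge of G1, its image is an edge of G2:
  (0,1) → (φ(0),φ(1)) = (5,6) ∈ E(G2) ✓
  (0,9) → (φ(0),φ(9)) = (6,10) ∈ E(G2) ✓
  (1,3) → (φ(1),φ(3)) = (1,5) ∈ E(G2) ✓
  (1,5) → (φ(1),φ(5)) = (4,5) ∈ E(G2) ✓
  (1,6) → (φ(1),φ(6)) = (5,7) ∈ E(G2) ✓
  (1,8) → (φ(1),φ(8)) = (5,8) ∈ E(G2) ✓
  (2,5) → (φ(2),φ(5)) = (2,4) ∈ E(G2) ✓
  (2,6) → (φ(2),φ(6)) = (2,7) ∈ E(G2) ✓
  (2,10) → (φ(2),φ(10)) = (2,3) ∈ E(G2) ✓
  (3,6) → (φ(3),φ(6)) = (1,7) ∈ E(G2) ✓
  (3,7) → (φ(3),φ(7)) = (1,9) ∈ E(G2) ✓
  (4,8) → (φ(4),φ(8)) = (0,8) ∈ E(G2) ✓
  (4,10) → (φ(4),φ(10)) = (0,3) ∈ E(G2) ✓
  (6,8) → (φ(6),φ(8)) = (7,8) ∈ E(G2) ✓
  (6,10) → (φ(6),φ(10)) = (3,7) ∈ E(G2) ✓
  (7,9) → (φ(7),φ(9)) = (9,10) ∈ E(G2) ✓
  (9,10) → (φ(9),φ(10)) = (3,10) ∈ E(G2) ✓
All 17 edges of G1 map to edges of G2, and |E(G1)| = |E(G2)| = 17, so φ is a bijection on edges as well as vertices. Hence G1 ≅ G2.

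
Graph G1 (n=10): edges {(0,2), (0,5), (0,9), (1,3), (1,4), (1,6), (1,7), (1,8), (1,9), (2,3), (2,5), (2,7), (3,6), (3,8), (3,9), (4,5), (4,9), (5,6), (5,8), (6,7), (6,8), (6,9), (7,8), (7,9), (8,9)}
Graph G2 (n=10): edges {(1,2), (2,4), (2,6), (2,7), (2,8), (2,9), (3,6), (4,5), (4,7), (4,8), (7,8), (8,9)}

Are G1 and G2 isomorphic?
No, not isomorphic

The graphs are NOT isomorphic.

Connected components of G1: 1 component(s) with vertex sets [[0, 1, 2, 3, 4, 5, 6, 7, 8, 9]], sizes [10].
Connected components of G2: 2 component(s) with vertex sets [[0], [1, 2, 3, 4, 5, 6, 7, 8, 9]], sizes [1, 9].
The number of connected components (and the multiset of component sizes) is an isomorphism invariant — an isomorphism maps each component of G1 bijectively onto a component of G2. Since G1 has 1 component(s) and G2 has 2, they cannot be isomorphic.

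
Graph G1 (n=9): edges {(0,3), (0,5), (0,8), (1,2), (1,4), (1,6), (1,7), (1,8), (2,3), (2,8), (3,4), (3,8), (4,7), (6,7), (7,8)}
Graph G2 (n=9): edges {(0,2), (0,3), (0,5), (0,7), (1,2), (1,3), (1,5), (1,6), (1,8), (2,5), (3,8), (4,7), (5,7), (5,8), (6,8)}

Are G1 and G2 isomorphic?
Yes, isomorphic

The graphs are isomorphic.
One valid mapping φ: V(G1) → V(G2): 0→7, 1→1, 2→2, 3→0, 4→3, 5→4, 6→6, 7→8, 8→5

Verify φ preserves adjacency — for each edge of G1, its image is an edge of G2:
  (0,3) → (φ(0),φ(3)) = (0,7) ∈ E(G2) ✓
  (0,5) → (φ(0),φ(5)) = (4,7) ∈ E(G2) ✓
  (0,8) → (φ(0),φ(8)) = (5,7) ∈ E(G2) ✓
  (1,2) → (φ(1),φ(2)) = (1,2) ∈ E(G2) ✓
  (1,4) → (φ(1),φ(4)) = (1,3) ∈ E(G2) ✓
  (1,6) → (φ(1),φ(6)) = (1,6) ∈ E(G2) ✓
  (1,7) → (φ(1),φ(7)) = (1,8) ∈ E(G2) ✓
  (1,8) → (φ(1),φ(8)) = (1,5) ∈ E(G2) ✓
  (2,3) → (φ(2),φ(3)) = (0,2) ∈ E(G2) ✓
  (2,8) → (φ(2),φ(8)) = (2,5) ∈ E(G2) ✓
  (3,4) → (φ(3),φ(4)) = (0,3) ∈ E(G2) ✓
  (3,8) → (φ(3),φ(8)) = (0,5) ∈ E(G2) ✓
  (4,7) → (φ(4),φ(7)) = (3,8) ∈ E(G2) ✓
  (6,7) → (φ(6),φ(7)) = (6,8) ∈ E(G2) ✓
  (7,8) → (φ(7),φ(8)) = (5,8) ∈ E(G2) ✓
All 15 edges of G1 map to edges of G2, and |E(G1)| = |E(G2)| = 15, so φ is a bijection on edges as well as vertices. Hence G1 ≅ G2.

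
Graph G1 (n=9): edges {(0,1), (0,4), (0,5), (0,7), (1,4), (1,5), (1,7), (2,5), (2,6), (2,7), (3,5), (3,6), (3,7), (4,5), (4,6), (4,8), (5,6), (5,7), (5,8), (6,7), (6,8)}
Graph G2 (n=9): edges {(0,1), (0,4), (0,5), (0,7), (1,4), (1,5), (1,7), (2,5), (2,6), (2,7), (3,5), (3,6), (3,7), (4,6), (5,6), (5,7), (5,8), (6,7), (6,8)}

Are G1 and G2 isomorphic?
No, not isomorphic

The graphs are NOT isomorphic.

Counting edges: G1 has 21 edge(s); G2 has 19 edge(s).
Edge count is an isomorphism invariant (a bijection on vertices induces a bijection on edges), so differing edge counts rule out isomorphism.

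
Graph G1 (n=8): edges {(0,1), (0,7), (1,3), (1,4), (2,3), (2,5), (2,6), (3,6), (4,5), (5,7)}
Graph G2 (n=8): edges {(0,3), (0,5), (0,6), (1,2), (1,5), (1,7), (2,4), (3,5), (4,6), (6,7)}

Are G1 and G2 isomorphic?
Yes, isomorphic

The graphs are isomorphic.
One valid mapping φ: V(G1) → V(G2): 0→4, 1→6, 2→5, 3→0, 4→7, 5→1, 6→3, 7→2

Verify φ preserves adjacency — for each edge of G1, its image is an edge of G2:
  (0,1) → (φ(0),φ(1)) = (4,6) ∈ E(G2) ✓
  (0,7) → (φ(0),φ(7)) = (2,4) ∈ E(G2) ✓
  (1,3) → (φ(1),φ(3)) = (0,6) ∈ E(G2) ✓
  (1,4) → (φ(1),φ(4)) = (6,7) ∈ E(G2) ✓
  (2,3) → (φ(2),φ(3)) = (0,5) ∈ E(G2) ✓
  (2,5) → (φ(2),φ(5)) = (1,5) ∈ E(G2) ✓
  (2,6) → (φ(2),φ(6)) = (3,5) ∈ E(G2) ✓
  (3,6) → (φ(3),φ(6)) = (0,3) ∈ E(G2) ✓
  (4,5) → (φ(4),φ(5)) = (1,7) ∈ E(G2) ✓
  (5,7) → (φ(5),φ(7)) = (1,2) ∈ E(G2) ✓
All 10 edges of G1 map to edges of G2, and |E(G1)| = |E(G2)| = 10, so φ is a bijection on edges as well as vertices. Hence G1 ≅ G2.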